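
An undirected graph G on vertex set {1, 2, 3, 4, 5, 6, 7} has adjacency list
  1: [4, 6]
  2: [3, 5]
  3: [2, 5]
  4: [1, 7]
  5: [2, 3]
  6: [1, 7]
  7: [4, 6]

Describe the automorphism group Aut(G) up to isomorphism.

D_3 × D_4

G has two connected components, {1, 4, 6, 7} and {2, 3, 5}; each is 2-regular, so G = C_4 ⊔ C_3. The components are non-isomorphic (different sizes), so Aut(G) = Aut(C_3) × Aut(C_4) = D_3 × D_4 of order 6·8 = 48.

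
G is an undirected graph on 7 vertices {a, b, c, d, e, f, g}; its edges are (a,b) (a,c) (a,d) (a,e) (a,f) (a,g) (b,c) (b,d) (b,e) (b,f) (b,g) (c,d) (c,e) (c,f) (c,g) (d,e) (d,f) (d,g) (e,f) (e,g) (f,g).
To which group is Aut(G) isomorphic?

Every vertex has degree 6, so G is the complete graph K_7. Every bijection on the vertex set is an automorphism of K_7; hence Aut(K_7) ≅ S_7, order 5040.

S_7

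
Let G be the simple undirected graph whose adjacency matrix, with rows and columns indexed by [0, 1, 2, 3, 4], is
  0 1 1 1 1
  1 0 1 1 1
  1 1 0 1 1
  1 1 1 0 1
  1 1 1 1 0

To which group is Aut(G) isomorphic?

S_5

All 5 vertices are pairwise adjacent: G = K_5. Every bijection on the vertex set is an automorphism of K_5; hence Aut(K_5) ≅ S_5, order 120.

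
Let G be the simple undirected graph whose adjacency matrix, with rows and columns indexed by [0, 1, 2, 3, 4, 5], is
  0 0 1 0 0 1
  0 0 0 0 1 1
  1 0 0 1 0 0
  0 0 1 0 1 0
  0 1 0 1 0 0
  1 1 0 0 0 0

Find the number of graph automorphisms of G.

12

G is 2-regular and connected on 6 vertices, i.e. the cycle C_6. C_6 has 6 rotations and 6 reflections, so Aut(C_6) ≅ D_6 of order 12.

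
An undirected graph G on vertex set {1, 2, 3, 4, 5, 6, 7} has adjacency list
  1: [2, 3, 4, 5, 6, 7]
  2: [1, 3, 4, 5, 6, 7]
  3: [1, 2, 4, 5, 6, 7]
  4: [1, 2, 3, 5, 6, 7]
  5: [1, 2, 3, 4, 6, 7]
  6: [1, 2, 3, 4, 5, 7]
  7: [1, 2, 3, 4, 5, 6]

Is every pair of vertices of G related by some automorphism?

Yes

Every vertex has degree 6, so G is the complete graph K_7. Any permutation of the 7 vertices preserves K_7, so Aut(K_7) = S_7 of order 7! = 5040. Under this action every vertex can be carried to every other, so G is vertex-transitive.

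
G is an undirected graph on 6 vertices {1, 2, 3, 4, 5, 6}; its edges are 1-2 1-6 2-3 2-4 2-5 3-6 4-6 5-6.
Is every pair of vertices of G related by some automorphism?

Automorphisms preserve degree, but G has vertices of degree 2 and vertices of degree 4; no automorphism maps one to the other, so G is not vertex-transitive.

No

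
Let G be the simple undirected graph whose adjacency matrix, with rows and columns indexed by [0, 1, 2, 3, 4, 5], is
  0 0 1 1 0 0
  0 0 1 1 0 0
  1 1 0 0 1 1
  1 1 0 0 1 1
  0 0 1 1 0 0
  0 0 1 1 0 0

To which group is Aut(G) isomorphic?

S_2 × S_4

The vertices split by degree into {2, 3} (degree 4) and {0, 1, 4, 5} (degree 2); every edge runs between the two parts, so G is the complete bipartite graph K_{2,4}. Automorphisms preserve the bipartition setwise (since the parts differ in size) and act as S_2 × S_4 within it; |Aut| = 48.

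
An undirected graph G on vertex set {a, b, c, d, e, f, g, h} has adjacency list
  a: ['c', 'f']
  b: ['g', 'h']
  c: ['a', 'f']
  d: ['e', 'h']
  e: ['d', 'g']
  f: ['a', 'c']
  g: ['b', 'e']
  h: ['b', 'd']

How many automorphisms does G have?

G has two connected components, {b, d, e, g, h} and {a, c, f}; each is 2-regular, so G = C_5 ⊔ C_3. No automorphism exchanges components of different sizes, hence Aut(G) is the direct product D_5 × D_3, order 60.

60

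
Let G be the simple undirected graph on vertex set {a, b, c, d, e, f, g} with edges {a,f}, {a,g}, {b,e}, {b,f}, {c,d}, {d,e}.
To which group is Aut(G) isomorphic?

The degree sequence is [2, 2, 1, 2, 2, 2, 1]; the two degree-1 vertices c and g are the ends of a path, so G = P_7. A path has exactly one nontrivial symmetry — reversal — giving Aut(G) of order 2.

the cyclic group of order 2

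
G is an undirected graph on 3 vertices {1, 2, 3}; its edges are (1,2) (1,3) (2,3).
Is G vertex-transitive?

All 3 vertices are pairwise adjacent: G = K_3. Any permutation of the 3 vertices preserves K_3, so Aut(K_3) = S_3 of order 3! = 6. Under this action every vertex can be carried to every other, so G is vertex-transitive.

Yes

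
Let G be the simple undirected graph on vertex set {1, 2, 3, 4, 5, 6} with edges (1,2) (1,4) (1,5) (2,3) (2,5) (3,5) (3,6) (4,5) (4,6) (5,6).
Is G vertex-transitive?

Vertex 5 is the only vertex of degree 5, so every automorphism fixes it; G is not vertex-transitive.

No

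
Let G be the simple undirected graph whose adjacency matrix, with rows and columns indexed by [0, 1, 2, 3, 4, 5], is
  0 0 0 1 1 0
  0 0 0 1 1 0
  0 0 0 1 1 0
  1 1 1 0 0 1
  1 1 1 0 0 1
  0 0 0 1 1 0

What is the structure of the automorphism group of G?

S_2 × S_4

The vertices split by degree into {3, 4} (degree 4) and {0, 1, 2, 5} (degree 2); every edge runs between the two parts, so G is the complete bipartite graph K_{2,4}. The parts have unequal sizes, so no automorphism swaps them; each part is permuted independently, giving S_2 × S_4 of order 2!·4! = 48.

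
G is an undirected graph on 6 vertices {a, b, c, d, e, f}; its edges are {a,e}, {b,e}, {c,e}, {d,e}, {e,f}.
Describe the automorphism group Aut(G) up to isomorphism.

Vertex e has degree 5 and every other vertex has degree 1, so G is the star K_{1,5} with centre e. The 5 leaves are pairwise interchangeable while the centre is fixed, giving Aut(G) = S_5.

S_5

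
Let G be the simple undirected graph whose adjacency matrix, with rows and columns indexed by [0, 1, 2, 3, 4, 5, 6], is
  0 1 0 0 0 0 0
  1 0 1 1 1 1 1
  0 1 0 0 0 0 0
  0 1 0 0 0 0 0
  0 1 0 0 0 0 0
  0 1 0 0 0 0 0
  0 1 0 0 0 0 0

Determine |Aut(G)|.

720

Vertex 1 has degree 6 and every other vertex has degree 1, so G is the star K_{1,6} with centre 1. The 6 leaves are pairwise interchangeable while the centre is fixed, giving Aut(G) = S_6.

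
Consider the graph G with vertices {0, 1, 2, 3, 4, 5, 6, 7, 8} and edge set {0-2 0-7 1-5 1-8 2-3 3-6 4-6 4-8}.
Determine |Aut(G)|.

The degree sequence is [2, 2, 2, 2, 2, 1, 2, 1, 2]; the two degree-1 vertices 5 and 7 are the ends of a path, so G = P_9. A path has exactly one nontrivial symmetry — reversal — giving Aut(G) of order 2.

2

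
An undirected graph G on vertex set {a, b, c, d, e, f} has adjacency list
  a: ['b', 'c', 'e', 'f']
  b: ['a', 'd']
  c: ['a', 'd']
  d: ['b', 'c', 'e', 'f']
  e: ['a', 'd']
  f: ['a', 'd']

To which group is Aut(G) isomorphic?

The vertices split by degree into {a, d} (degree 4) and {b, c, e, f} (degree 2); every edge runs between the two parts, so G is the complete bipartite graph K_{2,4}. The parts have unequal sizes, so no automorphism swaps them; each part is permuted independently, giving S_4 × S_2 of order 4!·2! = 48.

S_4 × S_2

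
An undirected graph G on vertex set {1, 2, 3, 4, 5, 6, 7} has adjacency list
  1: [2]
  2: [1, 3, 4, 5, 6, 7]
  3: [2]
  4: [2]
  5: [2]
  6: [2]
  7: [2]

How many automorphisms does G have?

720

Vertex 2 has degree 6 and every other vertex has degree 1, so G is the star K_{1,6} with centre 2. Any automorphism fixes the centre and permutes the 6 leaves freely, so Aut(G) ≅ S_6 of order 6! = 720.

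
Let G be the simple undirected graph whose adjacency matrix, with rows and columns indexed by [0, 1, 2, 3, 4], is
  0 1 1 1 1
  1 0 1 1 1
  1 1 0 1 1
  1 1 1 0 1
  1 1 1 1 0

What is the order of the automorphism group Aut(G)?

Every vertex has degree 4, so G is the complete graph K_5. Any permutation of the 5 vertices preserves K_5, so Aut(K_5) = S_5 of order 5! = 120.

120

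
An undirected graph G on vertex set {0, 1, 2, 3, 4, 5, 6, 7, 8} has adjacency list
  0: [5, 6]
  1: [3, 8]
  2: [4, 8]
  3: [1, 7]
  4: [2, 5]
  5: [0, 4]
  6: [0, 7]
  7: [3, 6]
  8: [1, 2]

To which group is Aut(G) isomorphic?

G is 2-regular and connected on 9 vertices, i.e. the cycle C_9. C_9 has 9 rotations and 9 reflections, so Aut(C_9) ≅ D_9 of order 18.

D_9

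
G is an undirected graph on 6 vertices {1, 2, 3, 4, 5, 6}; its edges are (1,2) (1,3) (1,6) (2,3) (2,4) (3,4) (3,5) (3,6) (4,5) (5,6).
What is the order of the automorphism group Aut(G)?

10

Vertex 3 is the unique vertex of degree 5; the remaining 5 vertices each have degree 3 and induce a cycle, so G is the wheel on 6 vertices with hub 3. Every automorphism fixes the hub and acts on the rim 5-cycle, so Aut(G) ≅ Aut(C_5) = D_5 of order 10.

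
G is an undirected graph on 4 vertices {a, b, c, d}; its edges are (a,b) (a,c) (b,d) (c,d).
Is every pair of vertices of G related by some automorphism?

Yes

G is 2-regular and bipartite on 2^2 = 4 vertices with girth 4; it is the hypercube graph Q_2. The symmetry group of the 2-cube is the hyperoctahedral group B_2 = Z_2 ≀ S_2, of order 2^2·2! = 8. Under this action every vertex can be carried to every other, so G is vertex-transitive.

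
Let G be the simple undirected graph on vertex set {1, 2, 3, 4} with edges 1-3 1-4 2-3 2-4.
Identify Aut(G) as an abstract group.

the dihedral group of order 8

G is 2-regular and connected on 4 vertices, i.e. the cycle C_4. The automorphisms of the 4-cycle are exactly the symmetries of a regular 4-gon: the dihedral group D_4, |D_4| = 8.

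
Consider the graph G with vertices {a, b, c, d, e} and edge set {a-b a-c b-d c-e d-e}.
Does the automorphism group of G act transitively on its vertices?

Every vertex has degree 2 and the graph is connected, so G is the 5-cycle C_5. C_5 has 5 rotations and 5 reflections, so Aut(C_5) ≅ D_5 of order 10. This group acts transitively on the 5 vertices.

Yes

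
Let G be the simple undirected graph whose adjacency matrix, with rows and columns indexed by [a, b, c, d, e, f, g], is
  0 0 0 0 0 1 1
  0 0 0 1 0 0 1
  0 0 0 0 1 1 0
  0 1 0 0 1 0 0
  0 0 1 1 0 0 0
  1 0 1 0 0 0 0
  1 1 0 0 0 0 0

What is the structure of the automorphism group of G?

Every vertex has degree 2 and the graph is connected, so G is the 7-cycle C_7. C_7 has 7 rotations and 7 reflections, so Aut(C_7) ≅ D_7 of order 14.

D_7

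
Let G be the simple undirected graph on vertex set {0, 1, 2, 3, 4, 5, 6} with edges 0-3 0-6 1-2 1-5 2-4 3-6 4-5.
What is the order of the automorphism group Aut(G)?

48

G has two connected components, {1, 2, 4, 5} and {0, 3, 6}; each is 2-regular, so G = C_4 ⊔ C_3. No automorphism exchanges components of different sizes, hence Aut(G) is the direct product D_3 × D_4, order 48.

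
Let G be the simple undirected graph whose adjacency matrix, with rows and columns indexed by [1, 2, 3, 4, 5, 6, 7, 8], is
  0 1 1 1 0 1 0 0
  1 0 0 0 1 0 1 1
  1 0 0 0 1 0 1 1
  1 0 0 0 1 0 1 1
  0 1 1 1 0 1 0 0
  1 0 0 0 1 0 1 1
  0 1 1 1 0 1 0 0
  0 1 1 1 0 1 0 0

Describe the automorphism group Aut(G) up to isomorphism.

S_4 ≀ Z_2

G is 4-regular and bipartite with parts {1, 5, 7, 8} and {2, 3, 4, 6} (each part is independent and every cross-pair is an edge), so G = K_{4,4}. Aut(K_{4,4}) is the wreath product S_4 ≀ Z_2: permute within each part, then optionally swap the parts; |Aut| = 2·(4!)² = 1152.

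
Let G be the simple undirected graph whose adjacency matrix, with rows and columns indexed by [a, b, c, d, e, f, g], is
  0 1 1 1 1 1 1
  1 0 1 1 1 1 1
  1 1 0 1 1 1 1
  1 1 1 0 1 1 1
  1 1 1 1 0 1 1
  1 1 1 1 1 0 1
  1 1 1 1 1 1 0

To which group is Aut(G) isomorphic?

Every vertex has degree 6, so G is the complete graph K_7. Every bijection on the vertex set is an automorphism of K_7; hence Aut(K_7) ≅ S_7, order 5040.

S_7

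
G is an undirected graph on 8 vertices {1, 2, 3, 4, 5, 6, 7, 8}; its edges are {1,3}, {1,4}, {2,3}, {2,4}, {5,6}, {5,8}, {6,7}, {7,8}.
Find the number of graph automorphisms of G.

128

G has two connected components, {5, 6, 7, 8} and {1, 2, 3, 4}; each is 2-regular, so G = C_4 ⊔ C_4. Aut of a disjoint union of two copies of C_4 is the wreath product D_4 ≀ Z_2, of order 2·8² = 128.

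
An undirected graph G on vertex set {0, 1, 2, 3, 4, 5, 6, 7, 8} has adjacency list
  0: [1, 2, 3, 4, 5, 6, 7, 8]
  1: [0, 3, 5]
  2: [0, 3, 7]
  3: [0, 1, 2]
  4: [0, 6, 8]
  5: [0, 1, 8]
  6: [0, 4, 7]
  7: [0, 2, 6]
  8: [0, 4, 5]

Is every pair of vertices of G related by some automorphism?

Vertex 0 is the only vertex of degree 8, so every automorphism fixes it; G is not vertex-transitive.

No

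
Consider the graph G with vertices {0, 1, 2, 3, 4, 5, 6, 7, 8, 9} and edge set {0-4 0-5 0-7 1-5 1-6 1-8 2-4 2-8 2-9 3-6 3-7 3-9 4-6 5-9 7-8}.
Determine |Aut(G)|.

120

G is 3-regular on 10 vertices with no triangles and no 4-cycles (girth 5): this is the Petersen graph. It is a classical fact that the Petersen graph has automorphism group S_5 (order 120), arising from its description as the Kneser graph K(5,2).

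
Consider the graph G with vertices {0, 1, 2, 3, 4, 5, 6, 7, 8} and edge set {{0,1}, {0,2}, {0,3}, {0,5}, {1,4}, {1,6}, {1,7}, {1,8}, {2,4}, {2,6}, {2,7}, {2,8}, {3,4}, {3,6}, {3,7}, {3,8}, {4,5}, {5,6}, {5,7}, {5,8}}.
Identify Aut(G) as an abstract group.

S_4 × S_5

The vertices split by degree into {1, 2, 3, 5} (degree 5) and {0, 4, 6, 7, 8} (degree 4); every edge runs between the two parts, so G is the complete bipartite graph K_{4,5}. The parts have unequal sizes, so no automorphism swaps them; each part is permuted independently, giving S_4 × S_5 of order 4!·5! = 2880.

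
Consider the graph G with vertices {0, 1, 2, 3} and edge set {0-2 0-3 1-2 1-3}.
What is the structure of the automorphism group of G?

D_4

G is 2-regular and bipartite on 2^2 = 4 vertices with girth 4; it is the hypercube graph Q_2. Aut(Q_2) consists of the signed permutations of the 2 coordinate axes: 2! permutations times 2^2 sign flips, so |Aut| = 2^2·2! = 8.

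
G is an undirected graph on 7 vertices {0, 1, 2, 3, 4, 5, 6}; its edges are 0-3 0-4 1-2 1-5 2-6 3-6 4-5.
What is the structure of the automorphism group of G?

Every vertex has degree 2 and the graph is connected, so G is the 7-cycle C_7. C_7 has 7 rotations and 7 reflections, so Aut(C_7) ≅ D_7 of order 14.

D_7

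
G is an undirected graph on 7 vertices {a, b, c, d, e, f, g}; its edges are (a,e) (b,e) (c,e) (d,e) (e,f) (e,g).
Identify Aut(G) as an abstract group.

S_6

Vertex e has degree 6 and every other vertex has degree 1, so G is the star K_{1,6} with centre e. Any automorphism fixes the centre and permutes the 6 leaves freely, so Aut(G) ≅ S_6 of order 6! = 720.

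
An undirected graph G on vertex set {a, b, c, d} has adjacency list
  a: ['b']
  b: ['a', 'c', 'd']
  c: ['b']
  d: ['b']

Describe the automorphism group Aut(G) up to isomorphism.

S_3

Vertex b has degree 3 and every other vertex has degree 1, so G is the star K_{1,3} with centre b. The 3 leaves are pairwise interchangeable while the centre is fixed, giving Aut(G) = S_3.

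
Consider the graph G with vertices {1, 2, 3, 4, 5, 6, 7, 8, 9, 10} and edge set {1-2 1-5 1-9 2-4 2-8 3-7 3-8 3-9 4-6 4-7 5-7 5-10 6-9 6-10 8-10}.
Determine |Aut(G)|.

G is 3-regular on 10 vertices with no triangles and no 4-cycles (girth 5): this is the Petersen graph. Viewing the Petersen graph as the Kneser graph K(5,2) — vertices are 2-subsets of {1,…,5}, edges join disjoint pairs — its automorphisms are exactly the permutations of the 5-element set, so Aut ≅ S_5 of order 120.

120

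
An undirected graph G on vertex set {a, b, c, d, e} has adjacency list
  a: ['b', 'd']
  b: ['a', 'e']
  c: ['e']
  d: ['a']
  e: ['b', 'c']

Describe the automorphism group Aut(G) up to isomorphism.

The degree sequence is [2, 2, 1, 1, 2]; the two degree-1 vertices c and d are the ends of a path, so G = P_5. The only nontrivial automorphism of a path is the end-to-end reflection, so Aut(G) ≅ Z_2.

Z_2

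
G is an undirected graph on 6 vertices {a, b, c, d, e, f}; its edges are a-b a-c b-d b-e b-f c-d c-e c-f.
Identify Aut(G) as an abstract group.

S_2 × S_4

The vertices split by degree into {b, c} (degree 4) and {a, d, e, f} (degree 2); every edge runs between the two parts, so G is the complete bipartite graph K_{2,4}. The parts have unequal sizes, so no automorphism swaps them; each part is permuted independently, giving S_2 × S_4 of order 2!·4! = 48.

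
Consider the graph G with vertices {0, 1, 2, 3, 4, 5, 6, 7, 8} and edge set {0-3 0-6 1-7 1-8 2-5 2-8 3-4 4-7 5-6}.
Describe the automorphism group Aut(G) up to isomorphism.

D_9

Every vertex has degree 2 and the graph is connected, so G is the 9-cycle C_9. The automorphisms of the 9-cycle are exactly the symmetries of a regular 9-gon: the dihedral group D_9, |D_9| = 18.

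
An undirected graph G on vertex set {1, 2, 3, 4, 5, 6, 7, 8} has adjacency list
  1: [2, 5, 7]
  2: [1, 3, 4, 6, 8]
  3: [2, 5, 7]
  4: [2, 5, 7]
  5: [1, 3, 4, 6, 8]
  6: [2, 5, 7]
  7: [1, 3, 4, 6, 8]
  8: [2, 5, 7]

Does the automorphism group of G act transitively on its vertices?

Automorphisms preserve degree, but G has vertices of degree 3 and vertices of degree 5; no automorphism maps one to the other, so G is not vertex-transitive.

No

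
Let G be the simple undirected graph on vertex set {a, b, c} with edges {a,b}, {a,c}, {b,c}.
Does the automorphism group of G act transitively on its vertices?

Every vertex has degree 2, so G is the complete graph K_3. Any permutation of the 3 vertices preserves K_3, so Aut(K_3) = S_3 of order 3! = 6. This group acts transitively on the 3 vertices.

Yes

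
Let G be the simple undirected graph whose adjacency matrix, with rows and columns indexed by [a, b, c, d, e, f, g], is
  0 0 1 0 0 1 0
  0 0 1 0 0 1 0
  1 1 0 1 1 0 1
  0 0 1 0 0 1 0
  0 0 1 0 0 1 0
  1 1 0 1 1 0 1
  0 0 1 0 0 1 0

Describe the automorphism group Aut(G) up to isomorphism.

The vertices split by degree into {c, f} (degree 5) and {a, b, d, e, g} (degree 2); every edge runs between the two parts, so G is the complete bipartite graph K_{2,5}. The parts have unequal sizes, so no automorphism swaps them; each part is permuted independently, giving S_2 × S_5 of order 2!·5! = 240.

S_2 × S_5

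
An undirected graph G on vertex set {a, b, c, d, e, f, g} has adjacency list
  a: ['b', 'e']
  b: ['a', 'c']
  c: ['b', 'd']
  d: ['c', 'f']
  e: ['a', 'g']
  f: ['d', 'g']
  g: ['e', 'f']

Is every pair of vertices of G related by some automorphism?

G is 2-regular and connected on 7 vertices, i.e. the cycle C_7. The automorphisms of the 7-cycle are exactly the symmetries of a regular 7-gon: the dihedral group D_7, |D_7| = 14. Under this action every vertex can be carried to every other, so G is vertex-transitive.

Yes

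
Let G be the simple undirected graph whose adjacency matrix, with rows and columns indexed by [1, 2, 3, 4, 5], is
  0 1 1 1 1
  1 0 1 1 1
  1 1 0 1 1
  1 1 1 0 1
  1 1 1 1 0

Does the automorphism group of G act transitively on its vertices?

All 5 vertices are pairwise adjacent: G = K_5. Any permutation of the 5 vertices preserves K_5, so Aut(K_5) = S_5 of order 5! = 120. This group acts transitively on the 5 vertices.

Yes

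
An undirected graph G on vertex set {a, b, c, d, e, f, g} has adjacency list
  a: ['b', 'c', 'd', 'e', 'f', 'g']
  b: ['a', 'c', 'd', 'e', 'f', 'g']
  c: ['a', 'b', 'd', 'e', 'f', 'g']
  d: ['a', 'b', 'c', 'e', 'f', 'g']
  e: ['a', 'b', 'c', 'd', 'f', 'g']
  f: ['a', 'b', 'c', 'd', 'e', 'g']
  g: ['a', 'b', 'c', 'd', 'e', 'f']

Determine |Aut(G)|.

Every vertex has degree 6, so G is the complete graph K_7. Any permutation of the 7 vertices preserves K_7, so Aut(K_7) = S_7 of order 7! = 5040.

5040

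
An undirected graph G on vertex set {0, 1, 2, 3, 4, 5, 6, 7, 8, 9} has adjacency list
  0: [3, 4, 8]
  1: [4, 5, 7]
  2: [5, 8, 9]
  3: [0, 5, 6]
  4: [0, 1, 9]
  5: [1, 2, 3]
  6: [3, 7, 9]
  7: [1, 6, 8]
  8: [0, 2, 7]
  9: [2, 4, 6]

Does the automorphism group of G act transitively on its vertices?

G is 3-regular on 10 vertices with no triangles and no 4-cycles (girth 5): this is the Petersen graph. Viewing the Petersen graph as the Kneser graph K(5,2) — vertices are 2-subsets of {1,…,5}, edges join disjoint pairs — its automorphisms are exactly the permutations of the 5-element set, so Aut ≅ S_5 of order 120. Under this action every vertex can be carried to every other, so G is vertex-transitive.

Yes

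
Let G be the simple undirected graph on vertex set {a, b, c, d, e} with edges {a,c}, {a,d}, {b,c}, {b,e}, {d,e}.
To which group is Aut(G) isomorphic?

D_5

G is 2-regular and connected on 5 vertices, i.e. the cycle C_5. The automorphisms of the 5-cycle are exactly the symmetries of a regular 5-gon: the dihedral group D_5, |D_5| = 10.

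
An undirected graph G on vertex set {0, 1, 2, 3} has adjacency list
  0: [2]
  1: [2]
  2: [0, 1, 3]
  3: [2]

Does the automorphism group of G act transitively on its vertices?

No

Vertex 2 is the only vertex of degree 3, so every automorphism fixes it; G is not vertex-transitive.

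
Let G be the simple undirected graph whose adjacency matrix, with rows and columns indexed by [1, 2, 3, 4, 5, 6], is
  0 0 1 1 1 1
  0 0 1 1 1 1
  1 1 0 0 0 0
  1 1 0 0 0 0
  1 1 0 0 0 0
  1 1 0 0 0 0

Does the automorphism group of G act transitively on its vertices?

Automorphisms preserve degree, but G has vertices of degree 2 and vertices of degree 4; no automorphism maps one to the other, so G is not vertex-transitive.

No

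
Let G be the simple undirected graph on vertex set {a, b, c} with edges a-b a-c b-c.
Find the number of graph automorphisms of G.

6

All 3 vertices are pairwise adjacent: G = K_3. Every bijection on the vertex set is an automorphism of K_3; hence Aut(K_3) ≅ S_3, order 6.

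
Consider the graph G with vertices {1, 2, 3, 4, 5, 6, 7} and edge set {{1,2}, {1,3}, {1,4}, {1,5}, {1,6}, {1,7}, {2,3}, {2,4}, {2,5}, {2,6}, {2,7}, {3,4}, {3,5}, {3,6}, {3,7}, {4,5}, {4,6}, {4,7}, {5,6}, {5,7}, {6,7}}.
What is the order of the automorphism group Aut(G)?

5040

Every vertex has degree 6, so G is the complete graph K_7. Every bijection on the vertex set is an automorphism of K_7; hence Aut(K_7) ≅ S_7, order 5040.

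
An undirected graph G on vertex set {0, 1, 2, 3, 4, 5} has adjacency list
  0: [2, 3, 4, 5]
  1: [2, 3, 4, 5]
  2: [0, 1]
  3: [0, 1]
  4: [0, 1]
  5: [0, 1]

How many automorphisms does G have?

The vertices split by degree into {0, 1} (degree 4) and {2, 3, 4, 5} (degree 2); every edge runs between the two parts, so G is the complete bipartite graph K_{2,4}. The parts have unequal sizes, so no automorphism swaps them; each part is permuted independently, giving S_4 × S_2 of order 4!·2! = 48.

48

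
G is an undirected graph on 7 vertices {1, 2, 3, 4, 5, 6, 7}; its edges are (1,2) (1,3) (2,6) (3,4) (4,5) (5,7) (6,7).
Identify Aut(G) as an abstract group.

Every vertex has degree 2 and the graph is connected, so G is the 7-cycle C_7. The automorphisms of the 7-cycle are exactly the symmetries of a regular 7-gon: the dihedral group D_7, |D_7| = 14.

the dihedral group of order 14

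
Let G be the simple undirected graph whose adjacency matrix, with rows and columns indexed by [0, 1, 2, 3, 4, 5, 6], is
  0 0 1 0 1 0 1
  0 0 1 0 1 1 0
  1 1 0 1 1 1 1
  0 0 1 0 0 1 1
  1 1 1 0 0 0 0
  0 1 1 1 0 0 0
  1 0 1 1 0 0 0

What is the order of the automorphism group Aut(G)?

Vertex 2 is the unique vertex of degree 6; the remaining 6 vertices each have degree 3 and induce a cycle, so G is the wheel on 7 vertices with hub 2. Every automorphism fixes the hub and acts on the rim 6-cycle, so Aut(G) ≅ Aut(C_6) = D_6 of order 12.

12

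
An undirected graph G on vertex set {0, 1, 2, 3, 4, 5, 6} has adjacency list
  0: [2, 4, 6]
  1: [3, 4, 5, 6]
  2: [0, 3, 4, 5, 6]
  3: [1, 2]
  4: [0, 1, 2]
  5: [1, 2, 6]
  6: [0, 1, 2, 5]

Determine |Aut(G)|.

The degree sequence is [3, 4, 5, 2, 3, 3, 4]. Checking the degree-preserving permutations of the vertex set shows that none except the identity preserves every edge, so Aut(G) is trivial.

1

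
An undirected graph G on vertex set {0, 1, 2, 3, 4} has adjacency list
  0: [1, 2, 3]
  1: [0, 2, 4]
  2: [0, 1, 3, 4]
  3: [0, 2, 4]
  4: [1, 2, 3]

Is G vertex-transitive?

No

Vertex 2 is the only vertex of degree 4, so every automorphism fixes it; G is not vertex-transitive.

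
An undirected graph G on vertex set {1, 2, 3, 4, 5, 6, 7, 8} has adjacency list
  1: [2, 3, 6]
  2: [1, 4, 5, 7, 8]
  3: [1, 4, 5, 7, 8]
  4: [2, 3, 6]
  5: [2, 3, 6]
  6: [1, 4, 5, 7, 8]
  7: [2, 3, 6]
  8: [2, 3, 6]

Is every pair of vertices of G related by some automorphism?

Automorphisms preserve degree, but G has vertices of degree 3 and vertices of degree 5; no automorphism maps one to the other, so G is not vertex-transitive.

No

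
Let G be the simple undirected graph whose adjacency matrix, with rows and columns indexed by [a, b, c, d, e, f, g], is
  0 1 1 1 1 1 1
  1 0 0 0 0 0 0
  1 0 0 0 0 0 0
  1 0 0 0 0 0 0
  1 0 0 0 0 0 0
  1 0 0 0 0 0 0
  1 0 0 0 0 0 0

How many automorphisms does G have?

Vertex a has degree 6 and every other vertex has degree 1, so G is the star K_{1,6} with centre a. The 6 leaves are pairwise interchangeable while the centre is fixed, giving Aut(G) = S_6.

720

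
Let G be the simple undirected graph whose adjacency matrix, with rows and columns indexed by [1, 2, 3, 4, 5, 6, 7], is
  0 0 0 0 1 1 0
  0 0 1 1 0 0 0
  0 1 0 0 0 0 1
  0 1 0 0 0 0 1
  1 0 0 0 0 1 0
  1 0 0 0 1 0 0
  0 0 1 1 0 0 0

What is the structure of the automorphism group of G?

G has two connected components, {2, 3, 4, 7} and {1, 5, 6}; each is 2-regular, so G = C_4 ⊔ C_3. The components are non-isomorphic (different sizes), so Aut(G) = Aut(C_4) × Aut(C_3) = D_4 × D_3 of order 8·6 = 48.

D_4 × D_3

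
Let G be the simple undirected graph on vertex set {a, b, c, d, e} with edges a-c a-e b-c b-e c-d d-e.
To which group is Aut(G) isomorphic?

S_2 × S_3

The vertices split by degree into {c, e} (degree 3) and {a, b, d} (degree 2); every edge runs between the two parts, so G is the complete bipartite graph K_{2,3}. Automorphisms preserve the bipartition setwise (since the parts differ in size) and act as S_2 × S_3 within it; |Aut| = 12.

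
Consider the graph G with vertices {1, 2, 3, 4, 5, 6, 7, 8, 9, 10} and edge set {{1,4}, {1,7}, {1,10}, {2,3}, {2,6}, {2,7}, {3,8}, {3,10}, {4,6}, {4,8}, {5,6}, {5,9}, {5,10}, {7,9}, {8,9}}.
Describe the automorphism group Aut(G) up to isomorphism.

G is 3-regular on 10 vertices with no triangles and no 4-cycles (girth 5): this is the Petersen graph. Viewing the Petersen graph as the Kneser graph K(5,2) — vertices are 2-subsets of {1,…,5}, edges join disjoint pairs — its automorphisms are exactly the permutations of the 5-element set, so Aut ≅ S_5 of order 120.

S_5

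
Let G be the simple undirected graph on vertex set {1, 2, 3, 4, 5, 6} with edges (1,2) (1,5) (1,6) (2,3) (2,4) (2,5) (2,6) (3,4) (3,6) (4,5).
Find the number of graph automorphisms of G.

10

Vertex 2 is the unique vertex of degree 5; the remaining 5 vertices each have degree 3 and induce a cycle, so G is the wheel on 6 vertices with hub 2. Every automorphism fixes the hub and acts on the rim 5-cycle, so Aut(G) ≅ Aut(C_5) = D_5 of order 10.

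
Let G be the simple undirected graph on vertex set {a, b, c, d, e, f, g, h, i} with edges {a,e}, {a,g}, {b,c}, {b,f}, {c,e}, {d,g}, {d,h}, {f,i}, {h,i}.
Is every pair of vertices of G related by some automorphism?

Every vertex has degree 2 and the graph is connected, so G is the 9-cycle C_9. C_9 has 9 rotations and 9 reflections, so Aut(C_9) ≅ D_9 of order 18. This group acts transitively on the 9 vertices.

Yes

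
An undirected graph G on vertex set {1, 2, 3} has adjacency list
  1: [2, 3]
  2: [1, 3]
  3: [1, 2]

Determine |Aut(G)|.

6

All 3 vertices are pairwise adjacent: G = K_3. Every bijection on the vertex set is an automorphism of K_3; hence Aut(K_3) ≅ S_3, order 6.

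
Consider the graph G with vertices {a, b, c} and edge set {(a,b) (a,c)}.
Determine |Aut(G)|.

The degree sequence is [2, 1, 1]; the two degree-1 vertices b and c are the ends of a path, so G = P_3. A path has exactly one nontrivial symmetry — reversal — giving Aut(G) of order 2.

2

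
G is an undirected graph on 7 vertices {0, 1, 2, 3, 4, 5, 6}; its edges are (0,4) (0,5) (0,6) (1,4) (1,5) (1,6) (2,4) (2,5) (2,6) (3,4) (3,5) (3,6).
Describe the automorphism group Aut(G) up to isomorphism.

S_4 × S_3

The vertices split by degree into {4, 5, 6} (degree 4) and {0, 1, 2, 3} (degree 3); every edge runs between the two parts, so G is the complete bipartite graph K_{3,4}. Automorphisms preserve the bipartition setwise (since the parts differ in size) and act as S_4 × S_3 within it; |Aut| = 144.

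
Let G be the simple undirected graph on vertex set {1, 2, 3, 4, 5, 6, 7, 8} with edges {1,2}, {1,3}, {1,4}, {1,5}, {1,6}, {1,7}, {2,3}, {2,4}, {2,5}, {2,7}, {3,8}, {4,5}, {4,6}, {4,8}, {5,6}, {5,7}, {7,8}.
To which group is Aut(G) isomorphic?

The degree sequence is [6, 5, 3, 5, 5, 3, 4, 3]. Checking the degree-preserving permutations of the vertex set shows that none except the identity preserves every edge, so Aut(G) is trivial.

the trivial group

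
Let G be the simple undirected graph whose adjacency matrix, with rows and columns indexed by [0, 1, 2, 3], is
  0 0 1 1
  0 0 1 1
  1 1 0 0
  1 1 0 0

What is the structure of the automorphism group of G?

G is 2-regular and bipartite on 2^2 = 4 vertices with girth 4; it is the hypercube graph Q_2. The symmetry group of the 2-cube is the hyperoctahedral group B_2 = Z_2 ≀ S_2, of order 2^2·2! = 8.

Z_2^2 ⋊ S_2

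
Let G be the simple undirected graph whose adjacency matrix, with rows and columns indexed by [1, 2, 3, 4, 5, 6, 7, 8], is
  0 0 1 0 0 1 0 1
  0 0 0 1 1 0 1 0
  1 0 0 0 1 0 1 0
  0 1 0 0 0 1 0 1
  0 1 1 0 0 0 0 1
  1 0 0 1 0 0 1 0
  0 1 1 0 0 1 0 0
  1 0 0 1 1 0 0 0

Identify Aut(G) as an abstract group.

the hyperoctahedral group B_3

G is 3-regular and bipartite on 2^3 = 8 vertices with girth 4; it is the hypercube graph Q_3. The symmetry group of the 3-cube is the hyperoctahedral group B_3 = Z_2 ≀ S_3, of order 2^3·3! = 48.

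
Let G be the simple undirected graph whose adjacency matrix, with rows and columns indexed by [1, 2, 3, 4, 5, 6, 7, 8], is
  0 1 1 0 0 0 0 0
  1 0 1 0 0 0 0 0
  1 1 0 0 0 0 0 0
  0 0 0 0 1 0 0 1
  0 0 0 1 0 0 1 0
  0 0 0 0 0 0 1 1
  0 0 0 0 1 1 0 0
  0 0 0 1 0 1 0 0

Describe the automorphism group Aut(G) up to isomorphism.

G has two connected components, {4, 5, 6, 7, 8} and {1, 2, 3}; each is 2-regular, so G = C_5 ⊔ C_3. The components are non-isomorphic (different sizes), so Aut(G) = Aut(C_5) × Aut(C_3) = D_5 × D_3 of order 10·6 = 60.

D_5 × D_3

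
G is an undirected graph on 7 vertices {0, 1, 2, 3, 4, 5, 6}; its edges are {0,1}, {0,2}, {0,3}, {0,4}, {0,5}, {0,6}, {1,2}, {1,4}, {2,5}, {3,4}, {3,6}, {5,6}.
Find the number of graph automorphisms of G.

12

Vertex 0 is the unique vertex of degree 6; the remaining 6 vertices each have degree 3 and induce a cycle, so G is the wheel on 7 vertices with hub 0. Every automorphism fixes the hub and acts on the rim 6-cycle, so Aut(G) ≅ Aut(C_6) = D_6 of order 12.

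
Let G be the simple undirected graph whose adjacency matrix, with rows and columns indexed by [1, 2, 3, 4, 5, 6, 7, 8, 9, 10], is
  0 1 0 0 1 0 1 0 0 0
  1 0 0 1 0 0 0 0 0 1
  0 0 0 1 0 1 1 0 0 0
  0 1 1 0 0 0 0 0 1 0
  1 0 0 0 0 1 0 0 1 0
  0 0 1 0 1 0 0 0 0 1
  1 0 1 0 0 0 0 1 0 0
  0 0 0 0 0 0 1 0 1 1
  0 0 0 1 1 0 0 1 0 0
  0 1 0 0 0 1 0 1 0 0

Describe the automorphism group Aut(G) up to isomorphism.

the symmetric group S_5

G is 3-regular on 10 vertices with no triangles and no 4-cycles (girth 5): this is the Petersen graph. Viewing the Petersen graph as the Kneser graph K(5,2) — vertices are 2-subsets of {1,…,5}, edges join disjoint pairs — its automorphisms are exactly the permutations of the 5-element set, so Aut ≅ S_5 of order 120.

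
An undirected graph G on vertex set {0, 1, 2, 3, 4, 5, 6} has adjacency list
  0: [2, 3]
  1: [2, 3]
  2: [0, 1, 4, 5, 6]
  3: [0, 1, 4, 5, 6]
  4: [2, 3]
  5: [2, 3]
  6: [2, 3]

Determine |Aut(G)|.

The vertices split by degree into {2, 3} (degree 5) and {0, 1, 4, 5, 6} (degree 2); every edge runs between the two parts, so G is the complete bipartite graph K_{2,5}. The parts have unequal sizes, so no automorphism swaps them; each part is permuted independently, giving S_5 × S_2 of order 5!·2! = 240.

240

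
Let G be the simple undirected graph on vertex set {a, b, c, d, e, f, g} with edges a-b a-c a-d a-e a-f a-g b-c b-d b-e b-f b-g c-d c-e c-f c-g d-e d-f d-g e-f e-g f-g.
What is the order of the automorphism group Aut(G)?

5040

All 7 vertices are pairwise adjacent: G = K_7. Every bijection on the vertex set is an automorphism of K_7; hence Aut(K_7) ≅ S_7, order 5040.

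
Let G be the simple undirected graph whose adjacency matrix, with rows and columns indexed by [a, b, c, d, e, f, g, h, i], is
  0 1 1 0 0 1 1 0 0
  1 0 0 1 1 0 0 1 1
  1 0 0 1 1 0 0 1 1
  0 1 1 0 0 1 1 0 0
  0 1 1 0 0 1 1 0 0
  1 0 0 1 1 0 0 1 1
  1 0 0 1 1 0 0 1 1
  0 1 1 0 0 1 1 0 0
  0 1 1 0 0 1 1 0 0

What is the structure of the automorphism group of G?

S_4 × S_5

The vertices split by degree into {b, c, f, g} (degree 5) and {a, d, e, h, i} (degree 4); every edge runs between the two parts, so G is the complete bipartite graph K_{4,5}. The parts have unequal sizes, so no automorphism swaps them; each part is permuted independently, giving S_4 × S_5 of order 4!·5! = 2880.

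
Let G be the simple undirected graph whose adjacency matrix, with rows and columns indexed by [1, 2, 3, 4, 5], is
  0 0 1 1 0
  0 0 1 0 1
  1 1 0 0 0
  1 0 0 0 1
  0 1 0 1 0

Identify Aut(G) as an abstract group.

G is 2-regular and connected on 5 vertices, i.e. the cycle C_5. The automorphisms of the 5-cycle are exactly the symmetries of a regular 5-gon: the dihedral group D_5, |D_5| = 10.

D_5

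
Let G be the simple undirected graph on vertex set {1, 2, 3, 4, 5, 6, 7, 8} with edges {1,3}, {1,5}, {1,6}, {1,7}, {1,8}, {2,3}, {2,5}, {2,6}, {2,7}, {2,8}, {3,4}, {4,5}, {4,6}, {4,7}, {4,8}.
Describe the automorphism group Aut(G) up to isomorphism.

S_3 × S_5

The vertices split by degree into {1, 2, 4} (degree 5) and {3, 5, 6, 7, 8} (degree 3); every edge runs between the two parts, so G is the complete bipartite graph K_{3,5}. Automorphisms preserve the bipartition setwise (since the parts differ in size) and act as S_3 × S_5 within it; |Aut| = 720.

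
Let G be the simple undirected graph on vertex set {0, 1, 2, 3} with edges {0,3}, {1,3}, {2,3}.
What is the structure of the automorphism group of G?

the symmetric group on 3 letters

Vertex 3 has degree 3 and every other vertex has degree 1, so G is the star K_{1,3} with centre 3. The 3 leaves are pairwise interchangeable while the centre is fixed, giving Aut(G) = S_3.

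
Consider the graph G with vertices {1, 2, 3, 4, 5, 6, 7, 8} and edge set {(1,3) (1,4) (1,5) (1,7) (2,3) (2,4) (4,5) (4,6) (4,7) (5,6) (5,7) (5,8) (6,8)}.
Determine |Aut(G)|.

1

The degree sequence is [4, 2, 2, 5, 5, 3, 3, 2]. Checking the degree-preserving permutations of the vertex set shows that none except the identity preserves every edge, so Aut(G) is trivial.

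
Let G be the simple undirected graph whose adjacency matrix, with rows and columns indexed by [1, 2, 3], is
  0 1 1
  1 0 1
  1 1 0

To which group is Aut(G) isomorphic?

S_3

All 3 vertices are pairwise adjacent: G = K_3. Every bijection on the vertex set is an automorphism of K_3; hence Aut(K_3) ≅ S_3, order 6.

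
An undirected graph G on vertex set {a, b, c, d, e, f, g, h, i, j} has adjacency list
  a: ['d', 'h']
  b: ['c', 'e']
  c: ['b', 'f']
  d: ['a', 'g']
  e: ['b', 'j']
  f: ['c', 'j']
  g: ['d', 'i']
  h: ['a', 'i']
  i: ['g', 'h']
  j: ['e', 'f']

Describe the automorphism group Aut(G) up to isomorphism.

(D_5 × D_5) ⋊ Z_2

G has two connected components, {a, d, g, h, i} and {b, c, e, f, j}; each is 2-regular, so G = C_5 ⊔ C_5. Aut of a disjoint union of two copies of C_5 is the wreath product D_5 ≀ Z_2, of order 2·10² = 200.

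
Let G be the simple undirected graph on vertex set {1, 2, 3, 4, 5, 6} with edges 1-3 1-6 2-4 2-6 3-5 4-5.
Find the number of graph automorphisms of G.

12

G is 2-regular and connected on 6 vertices, i.e. the cycle C_6. The automorphisms of the 6-cycle are exactly the symmetries of a regular 6-gon: the dihedral group D_6, |D_6| = 12.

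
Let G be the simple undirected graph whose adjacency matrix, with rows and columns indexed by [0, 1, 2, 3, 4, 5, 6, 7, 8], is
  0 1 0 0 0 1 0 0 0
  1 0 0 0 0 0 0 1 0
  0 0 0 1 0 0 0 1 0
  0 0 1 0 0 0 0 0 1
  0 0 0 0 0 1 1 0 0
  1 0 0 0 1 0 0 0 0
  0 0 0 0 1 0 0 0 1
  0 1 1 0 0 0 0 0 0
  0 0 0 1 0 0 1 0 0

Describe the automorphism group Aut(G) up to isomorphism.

the dihedral group of order 18

Every vertex has degree 2 and the graph is connected, so G is the 9-cycle C_9. C_9 has 9 rotations and 9 reflections, so Aut(C_9) ≅ D_9 of order 18.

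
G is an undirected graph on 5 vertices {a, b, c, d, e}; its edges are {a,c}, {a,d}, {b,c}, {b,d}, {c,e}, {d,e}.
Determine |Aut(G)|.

12

The vertices split by degree into {c, d} (degree 3) and {a, b, e} (degree 2); every edge runs between the two parts, so G is the complete bipartite graph K_{2,3}. The parts have unequal sizes, so no automorphism swaps them; each part is permuted independently, giving S_2 × S_3 of order 2!·3! = 12.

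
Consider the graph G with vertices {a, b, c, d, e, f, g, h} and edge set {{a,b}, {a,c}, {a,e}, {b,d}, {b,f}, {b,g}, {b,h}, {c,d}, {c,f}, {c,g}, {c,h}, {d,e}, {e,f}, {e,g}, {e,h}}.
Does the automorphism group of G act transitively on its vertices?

Automorphisms preserve degree, but G has vertices of degree 3 and vertices of degree 5; no automorphism maps one to the other, so G is not vertex-transitive.

No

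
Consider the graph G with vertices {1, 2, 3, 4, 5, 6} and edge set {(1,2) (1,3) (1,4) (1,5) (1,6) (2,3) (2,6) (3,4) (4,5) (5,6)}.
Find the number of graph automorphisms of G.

Vertex 1 is the unique vertex of degree 5; the remaining 5 vertices each have degree 3 and induce a cycle, so G is the wheel on 6 vertices with hub 1. With the hub fixed, the remaining symmetry is that of the rim cycle C_5, giving the dihedral group D_5.

10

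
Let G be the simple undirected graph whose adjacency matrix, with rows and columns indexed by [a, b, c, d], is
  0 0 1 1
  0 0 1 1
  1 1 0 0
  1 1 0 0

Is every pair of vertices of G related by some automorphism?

G is 2-regular and connected on 4 vertices, i.e. the cycle C_4. The automorphisms of the 4-cycle are exactly the symmetries of a regular 4-gon: the dihedral group D_4, |D_4| = 8. Under this action every vertex can be carried to every other, so G is vertex-transitive.

Yes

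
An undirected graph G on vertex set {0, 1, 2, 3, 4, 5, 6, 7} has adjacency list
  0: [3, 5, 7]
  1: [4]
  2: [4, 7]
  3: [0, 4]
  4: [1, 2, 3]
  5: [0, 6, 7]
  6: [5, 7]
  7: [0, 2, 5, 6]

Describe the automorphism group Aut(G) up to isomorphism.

The degree sequence is [3, 1, 2, 2, 3, 3, 2, 4]. Checking the degree-preserving permutations of the vertex set shows that none except the identity preserves every edge, so Aut(G) is trivial.

{e}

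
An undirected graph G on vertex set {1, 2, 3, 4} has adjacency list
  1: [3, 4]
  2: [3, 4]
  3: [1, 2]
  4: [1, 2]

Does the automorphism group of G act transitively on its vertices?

Yes

G is 2-regular and connected on 4 vertices, i.e. the cycle C_4. C_4 has 4 rotations and 4 reflections, so Aut(C_4) ≅ D_4 of order 8. This group acts transitively on the 4 vertices.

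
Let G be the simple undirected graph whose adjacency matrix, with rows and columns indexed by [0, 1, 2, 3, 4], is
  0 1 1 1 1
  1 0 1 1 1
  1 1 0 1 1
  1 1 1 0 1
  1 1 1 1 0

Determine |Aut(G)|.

Every vertex has degree 4, so G is the complete graph K_5. Any permutation of the 5 vertices preserves K_5, so Aut(K_5) = S_5 of order 5! = 120.

120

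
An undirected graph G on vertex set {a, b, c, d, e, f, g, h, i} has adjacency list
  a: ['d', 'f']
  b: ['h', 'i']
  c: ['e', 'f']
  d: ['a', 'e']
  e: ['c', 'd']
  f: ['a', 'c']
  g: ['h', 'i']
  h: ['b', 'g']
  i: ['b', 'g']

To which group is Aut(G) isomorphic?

G has two connected components, {a, c, d, e, f} and {b, g, h, i}; each is 2-regular, so G = C_5 ⊔ C_4. The components are non-isomorphic (different sizes), so Aut(G) = Aut(C_4) × Aut(C_5) = D_4 × D_5 of order 8·10 = 80.

D_4 × D_5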